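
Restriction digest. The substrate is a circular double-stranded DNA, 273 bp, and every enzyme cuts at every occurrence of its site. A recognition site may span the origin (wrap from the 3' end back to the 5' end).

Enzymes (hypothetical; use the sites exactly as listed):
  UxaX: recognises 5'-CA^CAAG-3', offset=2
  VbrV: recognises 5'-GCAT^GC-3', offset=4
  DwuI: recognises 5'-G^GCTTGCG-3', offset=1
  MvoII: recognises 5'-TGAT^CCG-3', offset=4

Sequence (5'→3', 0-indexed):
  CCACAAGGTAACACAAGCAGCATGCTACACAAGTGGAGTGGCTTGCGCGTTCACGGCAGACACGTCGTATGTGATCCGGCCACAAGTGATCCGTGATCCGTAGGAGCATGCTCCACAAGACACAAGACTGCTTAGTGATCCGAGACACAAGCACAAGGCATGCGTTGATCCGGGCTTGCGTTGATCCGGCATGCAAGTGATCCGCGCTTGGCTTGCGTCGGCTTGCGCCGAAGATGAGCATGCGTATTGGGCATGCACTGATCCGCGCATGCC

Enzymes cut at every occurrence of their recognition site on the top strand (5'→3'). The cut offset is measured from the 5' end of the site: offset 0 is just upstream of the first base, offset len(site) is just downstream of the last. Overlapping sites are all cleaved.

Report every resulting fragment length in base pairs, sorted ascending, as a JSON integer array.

[4,6,6,6,6,7,7,7,7,8,8,8,8,8,8,9,9,10,10,10,11,12,12,13,17,21,35]

Scan for sites:
  UxaX CACAAG/2: at [1, 11, 27, 80, 113, 120, 145, 151] ⇒ [3, 13, 29, 82, 115, 122, 147, 153]
  VbrV GCATGC/4: at [19, 105, 157, 188, 237, 250, 266] ⇒ [23, 109, 161, 192, 241, 254, 270]
  DwuI GGCTTGCG/1: at [39, 172, 209, 219] ⇒ [40, 173, 210, 220]
  MvoII TGATCCG/4: at [71, 86, 93, 135, 165, 181, 197, 258] ⇒ [75, 90, 97, 139, 169, 185, 201, 262]

Pooled cuts: [3, 13, 23, 29, 40, 75, 82, 90, 97, 109, 115, 122, 139, 147, 153, 161, 169, 173, 185, 192, 201, 210, 220, 241, 254, 262, 270]

Fragments:
  3→13: 10 bp
  13→23: 10 bp
  23→29: 6 bp
  29→40: 11 bp
  40→75: 35 bp
  75→82: 7 bp
  82→90: 8 bp
  90→97: 7 bp
  97→109: 12 bp
  109→115: 6 bp
  115→122: 7 bp
  122→139: 17 bp
  139→147: 8 bp
  147→153: 6 bp
  153→161: 8 bp
  161→169: 8 bp
  169→173: 4 bp
  173→185: 12 bp
  185→192: 7 bp
  192→201: 9 bp
  201→210: 9 bp
  210→220: 10 bp
  220→241: 21 bp
  241→254: 13 bp
  254→262: 8 bp
  262→270: 8 bp
  270→3 (wrap): 273-270+3 = 6 bp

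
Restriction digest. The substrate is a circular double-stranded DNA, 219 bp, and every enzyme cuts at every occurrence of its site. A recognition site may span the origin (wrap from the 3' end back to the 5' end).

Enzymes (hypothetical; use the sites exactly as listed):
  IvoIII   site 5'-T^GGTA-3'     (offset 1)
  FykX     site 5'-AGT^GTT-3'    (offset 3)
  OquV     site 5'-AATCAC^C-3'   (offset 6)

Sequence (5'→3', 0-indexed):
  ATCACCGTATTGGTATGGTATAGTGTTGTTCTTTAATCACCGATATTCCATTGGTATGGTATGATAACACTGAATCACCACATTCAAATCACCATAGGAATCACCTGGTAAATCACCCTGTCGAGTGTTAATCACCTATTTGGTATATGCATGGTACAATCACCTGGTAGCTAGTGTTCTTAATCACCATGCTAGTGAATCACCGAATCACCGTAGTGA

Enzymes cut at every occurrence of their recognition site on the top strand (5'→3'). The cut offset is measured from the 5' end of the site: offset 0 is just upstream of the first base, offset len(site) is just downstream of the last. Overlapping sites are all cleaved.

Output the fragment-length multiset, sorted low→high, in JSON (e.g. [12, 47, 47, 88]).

[2,2,5,5,6,6,8,8,9,10,10,10,11,11,12,12,12,13,14,16,16,21]

Per-enzyme occurrences:
  IvoIII (TGGTA, off=1): starts [10, 15, 51, 56, 105, 140, 151, 164] → cuts [11, 16, 52, 57, 106, 141, 152, 165]
  FykX (AGTGTT, off=3): starts [21, 123, 172] → cuts [24, 126, 175]
  OquV (AATCACC, off=6): starts [34, 72, 86, 98, 110, 129, 157, 181, 197, 205, 218] → cuts [5, 40, 78, 92, 104, 116, 135, 163, 187, 203, 211]

Pooled cuts: [5, 11, 16, 24, 40, 52, 57, 78, 92, 104, 106, 116, 126, 135, 141, 152, 163, 165, 175, 187, 203, 211]

Fragment lengths:
  5→11: 6 bp
  11→16: 5 bp
  16→24: 8 bp
  24→40: 16 bp
  40→52: 12 bp
  52→57: 5 bp
  57→78: 21 bp
  78→92: 14 bp
  92→104: 12 bp
  104→106: 2 bp
  106→116: 10 bp
  116→126: 10 bp
  126→135: 9 bp
  135→141: 6 bp
  141→152: 11 bp
  152→163: 11 bp
  163→165: 2 bp
  165→175: 10 bp
  175→187: 12 bp
  187→203: 16 bp
  203→211: 8 bp
  211→5 (wrap): 219-211+5 = 13 bp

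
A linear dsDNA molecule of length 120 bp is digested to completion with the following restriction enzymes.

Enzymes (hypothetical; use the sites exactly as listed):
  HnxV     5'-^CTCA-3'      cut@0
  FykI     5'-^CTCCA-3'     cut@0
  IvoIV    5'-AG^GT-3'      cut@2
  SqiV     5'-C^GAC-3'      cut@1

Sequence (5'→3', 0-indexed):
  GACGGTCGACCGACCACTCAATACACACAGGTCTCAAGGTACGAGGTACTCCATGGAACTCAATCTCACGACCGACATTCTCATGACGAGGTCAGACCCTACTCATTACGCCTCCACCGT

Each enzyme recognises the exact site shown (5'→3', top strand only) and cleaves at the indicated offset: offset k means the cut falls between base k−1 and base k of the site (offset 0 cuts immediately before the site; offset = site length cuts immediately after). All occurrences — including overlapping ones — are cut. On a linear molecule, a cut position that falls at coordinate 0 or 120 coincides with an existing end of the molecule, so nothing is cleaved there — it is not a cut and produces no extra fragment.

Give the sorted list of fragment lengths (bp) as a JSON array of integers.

Per-enzyme occurrences:
  HnxV (CTCA, off=0): starts [16, 32, 58, 64, 79, 101] → cuts [16, 32, 58, 64, 79, 101]
  FykI (CTCCA, off=0): starts [48, 111] → cuts [48, 111]
  IvoIV (AGGT, off=2): starts [28, 36, 43, 88] → cuts [30, 38, 45, 90]
  SqiV (CGAC, off=1): starts [6, 10, 68, 72] → cuts [7, 11, 69, 73]

Pooled cuts: [7, 11, 16, 30, 32, 38, 45, 48, 58, 64, 69, 73, 79, 90, 101, 111]

Fragment lengths:
  [0,7): 7 bp
  [7,11): 4 bp
  [11,16): 5 bp
  [16,30): 14 bp
  [30,32): 2 bp
  [32,38): 6 bp
  [38,45): 7 bp
  [45,48): 3 bp
  [48,58): 10 bp
  [58,64): 6 bp
  [64,69): 5 bp
  [69,73): 4 bp
  [73,79): 6 bp
  [79,90): 11 bp
  [90,101): 11 bp
  [101,111): 10 bp
  [111,120): 9 bp

[2,3,4,4,5,5,6,6,6,7,7,9,10,10,11,11,14]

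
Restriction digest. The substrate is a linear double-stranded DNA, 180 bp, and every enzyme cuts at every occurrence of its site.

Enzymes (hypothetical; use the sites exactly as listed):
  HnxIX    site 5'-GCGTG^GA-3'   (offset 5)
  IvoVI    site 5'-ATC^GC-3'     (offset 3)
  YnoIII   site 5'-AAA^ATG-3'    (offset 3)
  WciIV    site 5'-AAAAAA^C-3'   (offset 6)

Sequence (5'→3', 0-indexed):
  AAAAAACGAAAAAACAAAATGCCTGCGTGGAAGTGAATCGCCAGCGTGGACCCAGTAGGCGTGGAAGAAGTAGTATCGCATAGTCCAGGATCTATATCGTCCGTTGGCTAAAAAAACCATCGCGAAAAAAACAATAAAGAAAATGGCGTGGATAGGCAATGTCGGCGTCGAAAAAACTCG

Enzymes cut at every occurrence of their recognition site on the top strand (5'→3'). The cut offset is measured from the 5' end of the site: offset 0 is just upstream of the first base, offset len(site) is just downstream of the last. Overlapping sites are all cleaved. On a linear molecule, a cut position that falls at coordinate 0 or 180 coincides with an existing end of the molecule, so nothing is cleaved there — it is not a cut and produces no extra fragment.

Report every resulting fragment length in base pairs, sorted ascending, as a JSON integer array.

[4,4,5,6,8,8,9,10,10,11,11,14,15,26,39]

Site scan:
  HnxIX (GCGTGGA, off=5): starts [24, 43, 58, 145] → cuts [29, 48, 63, 150]
  IvoVI (ATCGC, off=3): starts [36, 74, 118] → cuts [39, 77, 121]
  YnoIII (AAAATG, off=3): starts [15, 139] → cuts [18, 142]
  WciIV (AAAAAAC, off=6): starts [0, 8, 110, 125, 170] → cuts [6, 14, 116, 131, 176]

Pooled cuts: [6, 14, 18, 29, 39, 48, 63, 77, 116, 121, 131, 142, 150, 176]

Fragments:
  [0,6): 6 bp
  [6,14): 8 bp
  [14,18): 4 bp
  [18,29): 11 bp
  [29,39): 10 bp
  [39,48): 9 bp
  [48,63): 15 bp
  [63,77): 14 bp
  [77,116): 39 bp
  [116,121): 5 bp
  [121,131): 10 bp
  [131,142): 11 bp
  [142,150): 8 bp
  [150,176): 26 bp
  [176,180): 4 bp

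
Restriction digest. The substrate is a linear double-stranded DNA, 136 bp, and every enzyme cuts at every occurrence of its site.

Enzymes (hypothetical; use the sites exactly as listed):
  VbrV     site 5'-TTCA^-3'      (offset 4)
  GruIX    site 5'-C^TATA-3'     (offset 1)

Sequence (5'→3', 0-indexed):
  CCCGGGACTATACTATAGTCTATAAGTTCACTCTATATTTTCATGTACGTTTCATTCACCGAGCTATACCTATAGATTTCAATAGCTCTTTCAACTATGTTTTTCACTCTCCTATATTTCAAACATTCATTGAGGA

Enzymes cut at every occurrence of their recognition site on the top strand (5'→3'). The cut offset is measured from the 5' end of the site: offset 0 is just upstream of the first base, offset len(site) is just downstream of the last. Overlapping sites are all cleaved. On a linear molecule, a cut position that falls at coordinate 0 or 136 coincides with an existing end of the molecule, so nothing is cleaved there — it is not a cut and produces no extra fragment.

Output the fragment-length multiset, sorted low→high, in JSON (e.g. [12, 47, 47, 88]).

[3,4,5,6,6,6,7,7,8,8,9,10,10,11,11,12,13]

Scan for sites:
  VbrV TTCA/4: at [26, 39, 50, 54, 77, 89, 102, 117, 125] ⇒ [30, 43, 54, 58, 81, 93, 106, 121, 129]
  GruIX CTATA/1: at [7, 12, 19, 32, 63, 69, 111] ⇒ [8, 13, 20, 33, 64, 70, 112]

Pooled cuts: [8, 13, 20, 30, 33, 43, 54, 58, 64, 70, 81, 93, 106, 112, 121, 129]

Fragment lengths:
  [0,8): 8 bp
  [8,13): 5 bp
  [13,20): 7 bp
  [20,30): 10 bp
  [30,33): 3 bp
  [33,43): 10 bp
  [43,54): 11 bp
  [54,58): 4 bp
  [58,64): 6 bp
  [64,70): 6 bp
  [70,81): 11 bp
  [81,93): 12 bp
  [93,106): 13 bp
  [106,112): 6 bp
  [112,121): 9 bp
  [121,129): 8 bp
  [129,136): 7 bp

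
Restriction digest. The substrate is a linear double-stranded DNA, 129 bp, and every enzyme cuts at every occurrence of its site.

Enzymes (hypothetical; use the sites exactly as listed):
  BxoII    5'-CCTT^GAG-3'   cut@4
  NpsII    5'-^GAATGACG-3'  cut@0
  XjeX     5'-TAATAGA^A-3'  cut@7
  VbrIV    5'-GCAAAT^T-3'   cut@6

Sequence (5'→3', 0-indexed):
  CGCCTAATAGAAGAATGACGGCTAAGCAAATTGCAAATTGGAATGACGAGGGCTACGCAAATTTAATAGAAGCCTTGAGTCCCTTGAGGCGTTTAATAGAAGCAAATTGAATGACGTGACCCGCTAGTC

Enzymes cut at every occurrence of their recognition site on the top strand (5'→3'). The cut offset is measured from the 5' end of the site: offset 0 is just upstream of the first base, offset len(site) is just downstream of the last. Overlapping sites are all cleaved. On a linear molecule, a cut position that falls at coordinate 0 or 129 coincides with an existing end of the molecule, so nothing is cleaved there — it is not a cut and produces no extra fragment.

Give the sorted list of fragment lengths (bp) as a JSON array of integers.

Per-enzyme occurrences:
  BxoII CCTTGAG/4: at [72, 81] ⇒ [76, 85]
  NpsII GAATGACG/0: at [12, 40, 108] ⇒ [12, 40, 108]
  XjeX TAATAGAA/7: at [4, 63, 93] ⇒ [11, 70, 100]
  VbrIV GCAAATT/6: at [25, 32, 56, 101] ⇒ [31, 38, 62, 107]

Pooled cuts: [11, 12, 31, 38, 40, 62, 70, 76, 85, 100, 107, 108]

Fragments:
  [0,11): 11 bp
  [11,12): 1 bp
  [12,31): 19 bp
  [31,38): 7 bp
  [38,40): 2 bp
  [40,62): 22 bp
  [62,70): 8 bp
  [70,76): 6 bp
  [76,85): 9 bp
  [85,100): 15 bp
  [100,107): 7 bp
  [107,108): 1 bp
  [108,129): 21 bp

[1,1,2,6,7,7,8,9,11,15,19,21,22]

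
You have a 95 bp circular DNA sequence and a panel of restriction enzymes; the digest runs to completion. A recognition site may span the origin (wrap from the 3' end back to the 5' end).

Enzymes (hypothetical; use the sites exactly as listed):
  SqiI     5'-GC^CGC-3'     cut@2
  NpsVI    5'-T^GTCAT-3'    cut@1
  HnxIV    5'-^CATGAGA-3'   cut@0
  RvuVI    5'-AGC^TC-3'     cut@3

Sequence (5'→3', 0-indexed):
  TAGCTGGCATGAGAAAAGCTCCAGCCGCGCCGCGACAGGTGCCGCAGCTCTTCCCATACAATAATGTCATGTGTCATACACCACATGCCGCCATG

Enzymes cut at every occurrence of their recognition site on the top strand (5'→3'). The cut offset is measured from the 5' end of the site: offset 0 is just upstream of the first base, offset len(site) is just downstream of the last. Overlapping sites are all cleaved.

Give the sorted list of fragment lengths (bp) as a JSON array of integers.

[5,6,6,7,12,12,14,16,17]

Scan for sites:
  SqiI (GCCGC, off=2): starts [23, 28, 40, 86] → cuts [25, 30, 42, 88]
  NpsVI (TGTCAT, off=1): starts [64, 71] → cuts [65, 72]
  HnxIV (CATGAGA, off=0): starts [7] → cuts [7]
  RvuVI (AGCTC, off=3): starts [16, 45] → cuts [19, 48]

Pooled cuts: [7, 19, 25, 30, 42, 48, 65, 72, 88]

Fragment lengths:
  7→19: 12 bp
  19→25: 6 bp
  25→30: 5 bp
  30→42: 12 bp
  42→48: 6 bp
  48→65: 17 bp
  65→72: 7 bp
  72→88: 16 bp
  88→7 (wrap): 95-88+7 = 14 bp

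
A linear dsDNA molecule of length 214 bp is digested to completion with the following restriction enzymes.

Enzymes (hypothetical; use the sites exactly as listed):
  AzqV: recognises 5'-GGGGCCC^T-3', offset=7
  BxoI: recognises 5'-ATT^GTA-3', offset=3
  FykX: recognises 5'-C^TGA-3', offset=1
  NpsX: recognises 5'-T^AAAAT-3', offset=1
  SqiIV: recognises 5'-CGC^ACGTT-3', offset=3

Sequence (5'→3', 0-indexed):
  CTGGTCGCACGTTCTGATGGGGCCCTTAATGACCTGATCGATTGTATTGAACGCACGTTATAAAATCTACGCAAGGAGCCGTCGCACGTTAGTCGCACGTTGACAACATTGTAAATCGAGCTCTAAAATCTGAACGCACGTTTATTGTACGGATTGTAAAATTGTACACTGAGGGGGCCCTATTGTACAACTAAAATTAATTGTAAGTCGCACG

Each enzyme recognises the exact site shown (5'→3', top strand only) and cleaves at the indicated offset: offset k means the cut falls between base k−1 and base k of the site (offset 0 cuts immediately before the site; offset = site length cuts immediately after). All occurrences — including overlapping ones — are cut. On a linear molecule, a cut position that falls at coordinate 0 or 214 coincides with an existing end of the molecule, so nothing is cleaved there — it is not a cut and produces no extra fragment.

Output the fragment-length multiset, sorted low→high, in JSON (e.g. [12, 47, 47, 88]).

[2,4,6,6,6,6,7,7,8,8,9,9,9,9,10,11,11,11,11,12,14,14,24]

Per-enzyme occurrences:
  AzqV (GGGGCCCT, off=7): starts [18, 173] → cuts [25, 180]
  BxoI (ATTGTA, off=3): starts [40, 107, 143, 152, 160, 181, 199] → cuts [43, 110, 146, 155, 163, 184, 202]
  FykX (CTGA, off=1): starts [13, 33, 129, 168] → cuts [14, 34, 130, 169]
  NpsX (TAAAAT, off=1): starts [60, 123, 156, 191] → cuts [61, 124, 157, 192]
  SqiIV (CGCACGTT, off=3): starts [5, 51, 82, 93, 134] → cuts [8, 54, 85, 96, 137]

Pooled cuts: [8, 14, 25, 34, 43, 54, 61, 85, 96, 110, 124, 130, 137, 146, 155, 157, 163, 169, 180, 184, 192, 202]

Fragment lengths:
  [0,8): 8 bp
  [8,14): 6 bp
  [14,25): 11 bp
  [25,34): 9 bp
  [34,43): 9 bp
  [43,54): 11 bp
  [54,61): 7 bp
  [61,85): 24 bp
  [85,96): 11 bp
  [96,110): 14 bp
  [110,124): 14 bp
  [124,130): 6 bp
  [130,137): 7 bp
  [137,146): 9 bp
  [146,155): 9 bp
  [155,157): 2 bp
  [157,163): 6 bp
  [163,169): 6 bp
  [169,180): 11 bp
  [180,184): 4 bp
  [184,192): 8 bp
  [192,202): 10 bp
  [202,214): 12 bp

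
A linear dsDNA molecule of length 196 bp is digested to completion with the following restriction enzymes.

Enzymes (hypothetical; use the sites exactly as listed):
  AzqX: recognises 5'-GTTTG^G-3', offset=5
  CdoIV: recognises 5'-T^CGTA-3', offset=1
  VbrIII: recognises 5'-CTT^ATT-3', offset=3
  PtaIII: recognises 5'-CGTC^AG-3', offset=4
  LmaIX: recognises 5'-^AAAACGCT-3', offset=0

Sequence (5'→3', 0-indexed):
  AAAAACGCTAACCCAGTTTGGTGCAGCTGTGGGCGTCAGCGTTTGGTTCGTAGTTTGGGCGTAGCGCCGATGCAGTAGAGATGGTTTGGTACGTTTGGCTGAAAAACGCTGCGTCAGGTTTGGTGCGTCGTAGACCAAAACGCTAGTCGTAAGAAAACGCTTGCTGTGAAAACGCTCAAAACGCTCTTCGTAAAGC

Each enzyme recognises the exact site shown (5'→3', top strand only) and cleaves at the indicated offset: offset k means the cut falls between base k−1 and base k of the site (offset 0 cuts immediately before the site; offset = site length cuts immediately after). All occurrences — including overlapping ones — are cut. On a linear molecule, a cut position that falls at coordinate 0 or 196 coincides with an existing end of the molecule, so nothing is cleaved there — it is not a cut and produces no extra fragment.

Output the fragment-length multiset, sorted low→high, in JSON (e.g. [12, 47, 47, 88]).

Per-enzyme occurrences:
  AzqX GTTTGG/5: at [15, 40, 52, 83, 92, 117] ⇒ [20, 45, 57, 88, 97, 122]
  CdoIV TCGTA/1: at [47, 127, 146, 187] ⇒ [48, 128, 147, 188]
  VbrIII (CTTATT, off=3): no sites
  PtaIII CGTCAG/4: at [33, 111] ⇒ [37, 115]
  LmaIX AAAACGCT/0: at [1, 102, 136, 153, 168, 177] ⇒ [1, 102, 136, 153, 168, 177]

All cut coordinates (distinct, sorted): [1, 20, 37, 45, 48, 57, 88, 97, 102, 115, 122, 128, 136, 147, 153, 168, 177, 188]

Fragment lengths:
  [0,1): 1 bp
  [1,20): 19 bp
  [20,37): 17 bp
  [37,45): 8 bp
  [45,48): 3 bp
  [48,57): 9 bp
  [57,88): 31 bp
  [88,97): 9 bp
  [97,102): 5 bp
  [102,115): 13 bp
  [115,122): 7 bp
  [122,128): 6 bp
  [128,136): 8 bp
  [136,147): 11 bp
  [147,153): 6 bp
  [153,168): 15 bp
  [168,177): 9 bp
  [177,188): 11 bp
  [188,196): 8 bp

[1,3,5,6,6,7,8,8,8,9,9,9,11,11,13,15,17,19,31]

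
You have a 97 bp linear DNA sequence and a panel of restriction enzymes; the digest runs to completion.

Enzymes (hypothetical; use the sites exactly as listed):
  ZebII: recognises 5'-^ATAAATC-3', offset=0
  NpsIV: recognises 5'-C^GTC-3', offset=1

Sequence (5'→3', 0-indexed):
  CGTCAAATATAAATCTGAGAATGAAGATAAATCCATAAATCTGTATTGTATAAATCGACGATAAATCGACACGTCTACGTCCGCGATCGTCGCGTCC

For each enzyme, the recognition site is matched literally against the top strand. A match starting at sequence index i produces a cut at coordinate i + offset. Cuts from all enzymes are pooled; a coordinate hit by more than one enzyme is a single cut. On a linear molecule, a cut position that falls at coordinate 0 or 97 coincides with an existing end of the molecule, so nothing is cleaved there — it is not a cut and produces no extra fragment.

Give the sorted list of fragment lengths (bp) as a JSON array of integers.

Per-enzyme occurrences:
  ZebII ATAAATC/0: at [8, 26, 34, 49, 60] ⇒ [8, 26, 34, 49, 60]
  NpsIV CGTC/1: at [0, 71, 77, 87, 92] ⇒ [1, 72, 78, 88, 93]

Pooled cuts: [1, 8, 26, 34, 49, 60, 72, 78, 88, 93]

Fragments:
  [0,1): 1 bp
  [1,8): 7 bp
  [8,26): 18 bp
  [26,34): 8 bp
  [34,49): 15 bp
  [49,60): 11 bp
  [60,72): 12 bp
  [72,78): 6 bp
  [78,88): 10 bp
  [88,93): 5 bp
  [93,97): 4 bp

[1,4,5,6,7,8,10,11,12,15,18]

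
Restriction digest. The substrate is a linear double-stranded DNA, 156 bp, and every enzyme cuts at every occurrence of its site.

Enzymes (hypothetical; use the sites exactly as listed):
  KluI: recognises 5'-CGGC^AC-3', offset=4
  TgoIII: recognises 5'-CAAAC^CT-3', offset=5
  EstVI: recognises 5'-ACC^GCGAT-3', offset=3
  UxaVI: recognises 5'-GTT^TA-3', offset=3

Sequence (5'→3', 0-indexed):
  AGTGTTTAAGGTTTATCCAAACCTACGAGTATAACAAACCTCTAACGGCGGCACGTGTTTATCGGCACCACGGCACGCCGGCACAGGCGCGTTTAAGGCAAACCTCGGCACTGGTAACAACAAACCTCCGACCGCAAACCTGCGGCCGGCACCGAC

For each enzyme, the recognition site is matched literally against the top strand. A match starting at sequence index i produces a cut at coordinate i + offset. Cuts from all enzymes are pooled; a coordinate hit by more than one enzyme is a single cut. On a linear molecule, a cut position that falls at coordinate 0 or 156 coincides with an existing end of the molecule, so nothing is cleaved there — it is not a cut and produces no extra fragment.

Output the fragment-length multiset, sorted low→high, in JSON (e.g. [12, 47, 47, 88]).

Scan for sites:
  KluI (CGGCAC, off=4): starts [48, 62, 70, 78, 105, 146] → cuts [52, 66, 74, 82, 109, 150]
  TgoIII (CAAACCT, off=5): starts [17, 34, 98, 120, 134] → cuts [22, 39, 103, 125, 139]
  EstVI (ACCGCGAT, off=3): no sites
  UxaVI (GTTTA, off=3): starts [3, 10, 56, 90] → cuts [6, 13, 59, 93]

All cut coordinates (distinct, sorted): [6, 13, 22, 39, 52, 59, 66, 74, 82, 93, 103, 109, 125, 139, 150]

Fragment lengths:
  [0,6): 6 bp
  [6,13): 7 bp
  [13,22): 9 bp
  [22,39): 17 bp
  [39,52): 13 bp
  [52,59): 7 bp
  [59,66): 7 bp
  [66,74): 8 bp
  [74,82): 8 bp
  [82,93): 11 bp
  [93,103): 10 bp
  [103,109): 6 bp
  [109,125): 16 bp
  [125,139): 14 bp
  [139,150): 11 bp
  [150,156): 6 bp

[6,6,6,7,7,7,8,8,9,10,11,11,13,14,16,17]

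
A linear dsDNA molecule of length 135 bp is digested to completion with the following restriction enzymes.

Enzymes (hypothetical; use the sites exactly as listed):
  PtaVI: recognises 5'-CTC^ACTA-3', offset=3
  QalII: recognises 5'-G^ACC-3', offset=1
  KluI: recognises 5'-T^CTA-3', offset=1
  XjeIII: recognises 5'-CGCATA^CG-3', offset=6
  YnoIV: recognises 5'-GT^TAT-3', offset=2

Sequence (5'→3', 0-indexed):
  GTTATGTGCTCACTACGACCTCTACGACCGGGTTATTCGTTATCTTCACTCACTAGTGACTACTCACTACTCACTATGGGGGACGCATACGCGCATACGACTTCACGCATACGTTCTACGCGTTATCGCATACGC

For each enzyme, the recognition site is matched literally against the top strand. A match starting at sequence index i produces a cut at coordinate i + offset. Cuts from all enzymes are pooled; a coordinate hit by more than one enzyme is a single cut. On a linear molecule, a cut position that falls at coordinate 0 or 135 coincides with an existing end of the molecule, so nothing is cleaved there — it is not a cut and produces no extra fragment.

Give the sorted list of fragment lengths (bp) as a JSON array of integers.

Per-enzyme occurrences:
  PtaVI (CTCACTA, off=3): starts [8, 48, 62, 69] → cuts [11, 51, 65, 72]
  QalII (GACC, off=1): starts [16, 25] → cuts [17, 26]
  KluI (TCTA, off=1): starts [20, 114] → cuts [21, 115]
  XjeIII (CGCATACG, off=6): starts [83, 91, 105, 126] → cuts [89, 97, 111, 132]
  YnoIV (GTTAT, off=2): starts [0, 31, 38, 121] → cuts [2, 33, 40, 123]

Pooled cuts: [2, 11, 17, 21, 26, 33, 40, 51, 65, 72, 89, 97, 111, 115, 123, 132]

Fragments:
  [0,2): 2 bp
  [2,11): 9 bp
  [11,17): 6 bp
  [17,21): 4 bp
  [21,26): 5 bp
  [26,33): 7 bp
  [33,40): 7 bp
  [40,51): 11 bp
  [51,65): 14 bp
  [65,72): 7 bp
  [72,89): 17 bp
  [89,97): 8 bp
  [97,111): 14 bp
  [111,115): 4 bp
  [115,123): 8 bp
  [123,132): 9 bp
  [132,135): 3 bp

[2,3,4,4,5,6,7,7,7,8,8,9,9,11,14,14,17]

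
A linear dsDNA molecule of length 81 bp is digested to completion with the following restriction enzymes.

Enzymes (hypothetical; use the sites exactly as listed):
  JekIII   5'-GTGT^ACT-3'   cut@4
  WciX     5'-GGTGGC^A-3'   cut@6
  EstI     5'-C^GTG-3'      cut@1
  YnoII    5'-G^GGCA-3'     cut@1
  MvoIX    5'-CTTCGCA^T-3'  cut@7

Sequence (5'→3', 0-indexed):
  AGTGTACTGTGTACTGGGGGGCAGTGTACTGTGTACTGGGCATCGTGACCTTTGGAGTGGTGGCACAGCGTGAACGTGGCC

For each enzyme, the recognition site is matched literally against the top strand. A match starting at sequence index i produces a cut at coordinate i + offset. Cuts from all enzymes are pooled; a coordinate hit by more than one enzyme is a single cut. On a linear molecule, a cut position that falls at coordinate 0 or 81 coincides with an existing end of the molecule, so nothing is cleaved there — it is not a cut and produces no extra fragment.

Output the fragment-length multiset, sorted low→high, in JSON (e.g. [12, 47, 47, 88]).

[4,5,5,6,6,6,7,7,7,8,20]

Per-enzyme occurrences:
  JekIII (GTGTACT, off=4): starts [1, 8, 23, 30] → cuts [5, 12, 27, 34]
  WciX (GGTGGCA, off=6): starts [58] → cuts [64]
  EstI (CGTG, off=1): starts [43, 68, 74] → cuts [44, 69, 75]
  YnoII (GGGCA, off=1): starts [18, 37] → cuts [19, 38]
  MvoIX (CTTCGCAT, off=7): no sites

Pooled cuts: [5, 12, 19, 27, 34, 38, 44, 64, 69, 75]

Fragments:
  [0,5): 5 bp
  [5,12): 7 bp
  [12,19): 7 bp
  [19,27): 8 bp
  [27,34): 7 bp
  [34,38): 4 bp
  [38,44): 6 bp
  [44,64): 20 bp
  [64,69): 5 bp
  [69,75): 6 bp
  [75,81): 6 bp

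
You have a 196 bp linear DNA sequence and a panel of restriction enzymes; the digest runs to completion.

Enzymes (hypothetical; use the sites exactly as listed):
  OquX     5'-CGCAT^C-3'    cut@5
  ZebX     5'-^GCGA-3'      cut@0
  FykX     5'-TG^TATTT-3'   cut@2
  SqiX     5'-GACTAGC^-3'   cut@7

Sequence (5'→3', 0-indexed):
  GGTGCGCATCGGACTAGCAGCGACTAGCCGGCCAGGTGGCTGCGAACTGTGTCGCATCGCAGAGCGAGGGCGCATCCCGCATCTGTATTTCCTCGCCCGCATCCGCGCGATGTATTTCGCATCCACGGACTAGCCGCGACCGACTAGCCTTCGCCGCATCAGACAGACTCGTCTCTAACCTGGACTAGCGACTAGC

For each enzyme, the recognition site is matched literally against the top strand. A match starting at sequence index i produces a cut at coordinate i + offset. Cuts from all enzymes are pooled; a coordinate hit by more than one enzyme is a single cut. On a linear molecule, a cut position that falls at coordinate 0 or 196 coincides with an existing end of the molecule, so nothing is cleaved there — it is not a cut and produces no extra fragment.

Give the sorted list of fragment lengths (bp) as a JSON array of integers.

[1,1,2,3,4,6,6,7,7,9,9,9,10,11,12,12,13,13,16,17,28]

Site scan:
  OquX CGCATC/5: at [4, 52, 70, 77, 97, 117, 154] ⇒ [9, 57, 75, 82, 102, 122, 159]
  ZebX GCGA/0: at [19, 41, 63, 106, 135, 187] ⇒ [19, 41, 63, 106, 135, 187]
  FykX TGTATTT/2: at [83, 110] ⇒ [85, 112]
  SqiX GACTAGC/7: at [11, 21, 127, 141, 182, 189] ⇒ [18, 28, 134, 148, 189] (position 196 is a terminus of the linear molecule — no cut)

Pooled cuts: [9, 18, 19, 28, 41, 57, 63, 75, 82, 85, 102, 106, 112, 122, 134, 135, 148, 159, 187, 189]

Fragment lengths:
  [0,9): 9 bp
  [9,18): 9 bp
  [18,19): 1 bp
  [19,28): 9 bp
  [28,41): 13 bp
  [41,57): 16 bp
  [57,63): 6 bp
  [63,75): 12 bp
  [75,82): 7 bp
  [82,85): 3 bp
  [85,102): 17 bp
  [102,106): 4 bp
  [106,112): 6 bp
  [112,122): 10 bp
  [122,134): 12 bp
  [134,135): 1 bp
  [135,148): 13 bp
  [148,159): 11 bp
  [159,187): 28 bp
  [187,189): 2 bp
  [189,196): 7 bp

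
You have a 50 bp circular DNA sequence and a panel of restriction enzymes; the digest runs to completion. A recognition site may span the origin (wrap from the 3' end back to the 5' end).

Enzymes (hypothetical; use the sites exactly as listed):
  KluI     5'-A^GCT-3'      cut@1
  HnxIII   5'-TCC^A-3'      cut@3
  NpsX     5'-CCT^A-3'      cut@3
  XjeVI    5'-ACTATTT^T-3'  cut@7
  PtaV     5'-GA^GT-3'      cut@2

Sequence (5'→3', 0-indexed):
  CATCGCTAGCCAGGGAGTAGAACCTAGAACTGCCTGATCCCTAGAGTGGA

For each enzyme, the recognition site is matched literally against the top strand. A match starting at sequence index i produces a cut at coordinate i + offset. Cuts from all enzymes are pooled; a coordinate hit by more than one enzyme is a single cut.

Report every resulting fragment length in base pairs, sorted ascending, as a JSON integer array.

Site scan:
  KluI (AGCT, off=1): no sites
  HnxIII (TCCA, off=3): no sites
  NpsX CCTA/3: at [22, 39] ⇒ [25, 42]
  XjeVI (ACTATTTT, off=7): no sites
  PtaV GAGT/2: at [14, 43] ⇒ [16, 45]

All cut coordinates (distinct, sorted): [16, 25, 42, 45]

Fragments:
  16→25: 9 bp
  25→42: 17 bp
  42→45: 3 bp
  45→16 (wrap): 50-45+16 = 21 bp

[3,9,17,21]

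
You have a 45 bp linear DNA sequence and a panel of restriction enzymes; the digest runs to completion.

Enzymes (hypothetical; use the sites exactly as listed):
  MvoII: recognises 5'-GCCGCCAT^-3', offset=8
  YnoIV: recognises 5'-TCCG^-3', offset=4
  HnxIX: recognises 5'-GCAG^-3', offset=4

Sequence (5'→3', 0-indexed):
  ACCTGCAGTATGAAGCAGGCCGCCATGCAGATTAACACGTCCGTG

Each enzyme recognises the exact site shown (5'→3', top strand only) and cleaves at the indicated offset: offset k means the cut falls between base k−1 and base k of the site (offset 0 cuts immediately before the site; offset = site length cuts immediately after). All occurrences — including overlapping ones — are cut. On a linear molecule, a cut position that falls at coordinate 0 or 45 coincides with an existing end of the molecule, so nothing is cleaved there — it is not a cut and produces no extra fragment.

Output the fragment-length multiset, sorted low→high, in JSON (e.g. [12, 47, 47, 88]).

[2,4,8,8,10,13]

Scan for sites:
  MvoII (GCCGCCAT, off=8): starts [18] → cuts [26]
  YnoIV (TCCG, off=4): starts [39] → cuts [43]
  HnxIX (GCAG, off=4): starts [4, 14, 26] → cuts [8, 18, 30]

Pooled cuts: [8, 18, 26, 30, 43]

Fragment lengths:
  [0,8): 8 bp
  [8,18): 10 bp
  [18,26): 8 bp
  [26,30): 4 bp
  [30,43): 13 bp
  [43,45): 2 bp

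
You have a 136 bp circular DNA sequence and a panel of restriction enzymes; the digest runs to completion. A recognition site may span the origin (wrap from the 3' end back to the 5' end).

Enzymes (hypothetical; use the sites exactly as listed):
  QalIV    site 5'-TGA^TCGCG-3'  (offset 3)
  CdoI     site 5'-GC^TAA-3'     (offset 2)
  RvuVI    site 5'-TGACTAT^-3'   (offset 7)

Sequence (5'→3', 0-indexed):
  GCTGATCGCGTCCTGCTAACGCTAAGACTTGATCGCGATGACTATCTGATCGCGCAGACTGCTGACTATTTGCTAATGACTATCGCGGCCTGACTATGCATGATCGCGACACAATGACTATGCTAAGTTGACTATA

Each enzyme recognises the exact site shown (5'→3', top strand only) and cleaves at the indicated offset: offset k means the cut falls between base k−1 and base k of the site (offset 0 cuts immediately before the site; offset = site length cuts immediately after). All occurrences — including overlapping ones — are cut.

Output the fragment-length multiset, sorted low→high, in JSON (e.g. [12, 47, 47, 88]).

Scan for sites:
  QalIV (TGATCGCG, off=3): starts [2, 29, 46, 100] → cuts [5, 32, 49, 103]
  CdoI (GCTAA, off=2): starts [14, 20, 71, 121] → cuts [16, 22, 73, 123]
  RvuVI (TGACTAT, off=7): starts [38, 62, 76, 90, 114, 128] → cuts [45, 69, 83, 97, 121, 135]

Pooled cuts: [5, 16, 22, 32, 45, 49, 69, 73, 83, 97, 103, 121, 123, 135]

Fragment lengths:
  5→16: 11 bp
  16→22: 6 bp
  22→32: 10 bp
  32→45: 13 bp
  45→49: 4 bp
  49→69: 20 bp
  69→73: 4 bp
  73→83: 10 bp
  83→97: 14 bp
  97→103: 6 bp
  103→121: 18 bp
  121→123: 2 bp
  123→135: 12 bp
  135→5 (wrap): 136-135+5 = 6 bp

[2,4,4,6,6,6,10,10,11,12,13,14,18,20]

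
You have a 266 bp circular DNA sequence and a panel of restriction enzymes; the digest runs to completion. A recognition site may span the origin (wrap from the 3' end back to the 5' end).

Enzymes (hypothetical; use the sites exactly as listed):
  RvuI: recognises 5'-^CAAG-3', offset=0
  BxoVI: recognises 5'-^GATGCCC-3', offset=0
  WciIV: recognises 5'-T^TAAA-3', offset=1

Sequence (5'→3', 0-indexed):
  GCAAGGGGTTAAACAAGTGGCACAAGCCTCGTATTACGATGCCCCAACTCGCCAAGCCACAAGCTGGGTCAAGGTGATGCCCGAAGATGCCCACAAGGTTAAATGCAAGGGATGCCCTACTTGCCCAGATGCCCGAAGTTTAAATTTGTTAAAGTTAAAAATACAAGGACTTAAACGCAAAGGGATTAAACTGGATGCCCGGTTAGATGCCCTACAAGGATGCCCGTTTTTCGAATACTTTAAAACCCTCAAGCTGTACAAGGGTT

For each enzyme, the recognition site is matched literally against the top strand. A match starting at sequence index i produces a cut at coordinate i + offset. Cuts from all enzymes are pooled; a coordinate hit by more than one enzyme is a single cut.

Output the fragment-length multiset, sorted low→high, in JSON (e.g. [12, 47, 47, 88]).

Site scan:
  RvuI (CAAG, off=0): starts [1, 13, 22, 52, 59, 69, 93, 105, 163, 214, 249, 258] → cuts [1, 13, 22, 52, 59, 69, 93, 105, 163, 214, 249, 258]
  BxoVI (GATGCCC, off=0): starts [37, 75, 85, 110, 127, 193, 205, 218] → cuts [37, 75, 85, 110, 127, 193, 205, 218]
  WciIV (TTAAA, off=1): starts [8, 98, 139, 148, 154, 170, 185, 239] → cuts [9, 99, 140, 149, 155, 171, 186, 240]

Pooled cuts: [1, 9, 13, 22, 37, 52, 59, 69, 75, 85, 93, 99, 105, 110, 127, 140, 149, 155, 163, 171, 186, 193, 205, 214, 218, 240, 249, 258]

Fragment lengths:
  1→9: 8 bp
  9→13: 4 bp
  13→22: 9 bp
  22→37: 15 bp
  37→52: 15 bp
  52→59: 7 bp
  59→69: 10 bp
  69→75: 6 bp
  75→85: 10 bp
  85→93: 8 bp
  93→99: 6 bp
  99→105: 6 bp
  105→110: 5 bp
  110→127: 17 bp
  127→140: 13 bp
  140→149: 9 bp
  149→155: 6 bp
  155→163: 8 bp
  163→171: 8 bp
  171→186: 15 bp
  186→193: 7 bp
  193→205: 12 bp
  205→214: 9 bp
  214→218: 4 bp
  218→240: 22 bp
  240→249: 9 bp
  249→258: 9 bp
  258→1 (wrap): 266-258+1 = 9 bp

[4,4,5,6,6,6,6,7,7,8,8,8,8,9,9,9,9,9,9,10,10,12,13,15,15,15,17,22]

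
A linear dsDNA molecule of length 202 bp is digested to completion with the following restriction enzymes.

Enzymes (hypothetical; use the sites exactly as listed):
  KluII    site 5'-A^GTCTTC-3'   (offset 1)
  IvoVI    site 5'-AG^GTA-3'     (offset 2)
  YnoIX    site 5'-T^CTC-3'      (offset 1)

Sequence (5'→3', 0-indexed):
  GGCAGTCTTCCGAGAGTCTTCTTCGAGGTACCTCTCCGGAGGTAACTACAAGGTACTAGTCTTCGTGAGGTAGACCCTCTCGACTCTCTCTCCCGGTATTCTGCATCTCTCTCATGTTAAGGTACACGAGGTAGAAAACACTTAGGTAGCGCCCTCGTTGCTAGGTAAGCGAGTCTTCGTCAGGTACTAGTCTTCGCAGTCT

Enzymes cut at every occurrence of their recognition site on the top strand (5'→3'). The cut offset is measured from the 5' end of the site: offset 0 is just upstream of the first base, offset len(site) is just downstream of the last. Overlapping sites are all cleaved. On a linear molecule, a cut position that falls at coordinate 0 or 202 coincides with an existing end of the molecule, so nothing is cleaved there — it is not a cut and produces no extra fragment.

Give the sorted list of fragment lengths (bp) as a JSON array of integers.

Per-enzyme occurrences:
  KluII (AGTCTTC, off=1): starts [3, 14, 57, 171, 188] → cuts [4, 15, 58, 172, 189]
  IvoVI (AGGTA, off=2): starts [25, 39, 50, 67, 119, 128, 143, 162, 181] → cuts [27, 41, 52, 69, 121, 130, 145, 164, 183]
  YnoIX (TCTC, off=1): starts [32, 77, 84, 86, 88, 105, 107, 109] → cuts [33, 78, 85, 87, 89, 106, 108, 110]

All cut coordinates (distinct, sorted): [4, 15, 27, 33, 41, 52, 58, 69, 78, 85, 87, 89, 106, 108, 110, 121, 130, 145, 164, 172, 183, 189]

Fragment lengths:
  [0,4): 4 bp
  [4,15): 11 bp
  [15,27): 12 bp
  [27,33): 6 bp
  [33,41): 8 bp
  [41,52): 11 bp
  [52,58): 6 bp
  [58,69): 11 bp
  [69,78): 9 bp
  [78,85): 7 bp
  [85,87): 2 bp
  [87,89): 2 bp
  [89,106): 17 bp
  [106,108): 2 bp
  [108,110): 2 bp
  [110,121): 11 bp
  [121,130): 9 bp
  [130,145): 15 bp
  [145,164): 19 bp
  [164,172): 8 bp
  [172,183): 11 bp
  [183,189): 6 bp
  [189,202): 13 bp

[2,2,2,2,4,6,6,6,7,8,8,9,9,11,11,11,11,11,12,13,15,17,19]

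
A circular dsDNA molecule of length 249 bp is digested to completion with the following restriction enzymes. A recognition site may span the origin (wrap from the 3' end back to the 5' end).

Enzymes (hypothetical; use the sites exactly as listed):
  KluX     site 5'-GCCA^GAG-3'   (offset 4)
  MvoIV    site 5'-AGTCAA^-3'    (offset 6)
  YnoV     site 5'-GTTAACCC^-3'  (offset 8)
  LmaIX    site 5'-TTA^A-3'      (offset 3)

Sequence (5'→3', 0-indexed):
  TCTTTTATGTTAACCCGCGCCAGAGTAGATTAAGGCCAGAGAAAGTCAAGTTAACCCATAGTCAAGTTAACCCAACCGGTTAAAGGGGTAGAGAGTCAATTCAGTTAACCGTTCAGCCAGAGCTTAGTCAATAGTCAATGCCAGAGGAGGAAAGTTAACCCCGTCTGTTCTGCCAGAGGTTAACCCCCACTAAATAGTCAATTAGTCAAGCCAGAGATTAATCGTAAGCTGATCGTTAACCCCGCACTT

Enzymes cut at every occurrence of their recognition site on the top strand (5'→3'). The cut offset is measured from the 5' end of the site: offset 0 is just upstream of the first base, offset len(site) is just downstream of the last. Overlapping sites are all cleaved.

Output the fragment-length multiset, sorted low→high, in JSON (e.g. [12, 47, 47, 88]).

Per-enzyme occurrences:
  KluX GCCAGAG/4: at [18, 34, 115, 139, 171, 209] ⇒ [22, 38, 119, 143, 175, 213]
  MvoIV AGTCAA/6: at [43, 59, 93, 125, 132, 195, 203] ⇒ [49, 65, 99, 131, 138, 201, 209]
  YnoV GTTAACCC/8: at [8, 49, 65, 153, 178, 234] ⇒ [16, 57, 73, 161, 186, 242]
  LmaIX TTAA/3: at [9, 29, 50, 66, 79, 104, 154, 179, 217, 235] ⇒ [12, 32, 53, 69, 82, 107, 157, 182, 220, 238]

Pooled cuts: [12, 16, 22, 32, 38, 49, 53, 57, 65, 69, 73, 82, 99, 107, 119, 131, 138, 143, 157, 161, 175, 182, 186, 201, 209, 213, 220, 238, 242]

Fragments:
  12→16: 4 bp
  16→22: 6 bp
  22→32: 10 bp
  32→38: 6 bp
  38→49: 11 bp
  49→53: 4 bp
  53→57: 4 bp
  57→65: 8 bp
  65→69: 4 bp
  69→73: 4 bp
  73→82: 9 bp
  82→99: 17 bp
  99→107: 8 bp
  107→119: 12 bp
  119→131: 12 bp
  131→138: 7 bp
  138→143: 5 bp
  143→157: 14 bp
  157→161: 4 bp
  161→175: 14 bp
  175→182: 7 bp
  182→186: 4 bp
  186→201: 15 bp
  201→209: 8 bp
  209→213: 4 bp
  213→220: 7 bp
  220→238: 18 bp
  238→242: 4 bp
  242→12 (wrap): 249-242+12 = 19 bp

[4,4,4,4,4,4,4,4,4,5,6,6,7,7,7,8,8,8,9,10,11,12,12,14,14,15,17,18,19]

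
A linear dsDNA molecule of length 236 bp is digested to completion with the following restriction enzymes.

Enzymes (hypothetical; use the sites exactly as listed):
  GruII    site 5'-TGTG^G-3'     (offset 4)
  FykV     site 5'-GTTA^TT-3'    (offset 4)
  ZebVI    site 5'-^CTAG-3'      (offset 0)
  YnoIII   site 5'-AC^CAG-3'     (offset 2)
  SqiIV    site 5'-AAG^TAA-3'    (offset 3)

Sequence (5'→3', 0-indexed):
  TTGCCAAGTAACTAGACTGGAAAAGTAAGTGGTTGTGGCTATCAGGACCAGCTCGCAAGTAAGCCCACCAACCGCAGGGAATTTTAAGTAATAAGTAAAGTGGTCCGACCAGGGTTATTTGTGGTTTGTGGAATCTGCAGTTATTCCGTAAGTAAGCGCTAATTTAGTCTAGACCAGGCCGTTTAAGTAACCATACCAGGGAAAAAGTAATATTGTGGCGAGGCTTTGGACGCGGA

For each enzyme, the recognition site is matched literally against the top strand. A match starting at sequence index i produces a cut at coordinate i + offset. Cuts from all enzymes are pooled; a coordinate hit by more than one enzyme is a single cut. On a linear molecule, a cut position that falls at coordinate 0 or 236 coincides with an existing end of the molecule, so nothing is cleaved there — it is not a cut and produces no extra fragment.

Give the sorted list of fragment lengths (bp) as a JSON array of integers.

[3,6,6,7,7,8,8,9,9,10,11,11,11,12,13,13,14,14,16,19,29]

Per-enzyme occurrences:
  GruII TGTGG/4: at [33, 119, 126, 213] ⇒ [37, 123, 130, 217]
  FykV GTTATT/4: at [113, 139] ⇒ [117, 143]
  ZebVI CTAG/0: at [11, 168] ⇒ [11, 168]
  YnoIII ACCAG/2: at [46, 107, 172, 194] ⇒ [48, 109, 174, 196]
  SqiIV AAGTAA/3: at [5, 22, 56, 85, 92, 149, 184, 204] ⇒ [8, 25, 59, 88, 95, 152, 187, 207]

Pooled cuts: [8, 11, 25, 37, 48, 59, 88, 95, 109, 117, 123, 130, 143, 152, 168, 174, 187, 196, 207, 217]

Fragments:
  [0,8): 8 bp
  [8,11): 3 bp
  [11,25): 14 bp
  [25,37): 12 bp
  [37,48): 11 bp
  [48,59): 11 bp
  [59,88): 29 bp
  [88,95): 7 bp
  [95,109): 14 bp
  [109,117): 8 bp
  [117,123): 6 bp
  [123,130): 7 bp
  [130,143): 13 bp
  [143,152): 9 bp
  [152,168): 16 bp
  [168,174): 6 bp
  [174,187): 13 bp
  [187,196): 9 bp
  [196,207): 11 bp
  [207,217): 10 bp
  [217,236): 19 bp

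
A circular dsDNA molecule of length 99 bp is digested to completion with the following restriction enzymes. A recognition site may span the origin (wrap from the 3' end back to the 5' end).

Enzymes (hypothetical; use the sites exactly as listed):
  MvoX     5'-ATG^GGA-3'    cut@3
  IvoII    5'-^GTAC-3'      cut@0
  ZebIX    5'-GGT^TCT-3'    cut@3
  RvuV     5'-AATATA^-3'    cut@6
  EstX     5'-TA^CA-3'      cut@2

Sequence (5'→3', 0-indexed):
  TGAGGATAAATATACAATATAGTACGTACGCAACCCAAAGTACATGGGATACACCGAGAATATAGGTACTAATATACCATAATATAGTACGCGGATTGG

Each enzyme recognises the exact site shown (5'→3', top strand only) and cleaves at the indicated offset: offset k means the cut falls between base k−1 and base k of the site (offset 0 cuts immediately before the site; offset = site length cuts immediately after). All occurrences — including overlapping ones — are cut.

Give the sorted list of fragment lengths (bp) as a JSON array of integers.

Per-enzyme occurrences:
  MvoX ATGGGA/3: at [43] ⇒ [46]
  IvoII GTAC/0: at [21, 25, 39, 65, 86] ⇒ [21, 25, 39, 65, 86]
  ZebIX (GGTTCT, off=3): no sites
  RvuV AATATA/6: at [8, 15, 58, 70, 80] ⇒ [14, 21, 64, 76, 86]
  EstX TACA/2: at [12, 40, 49] ⇒ [14, 42, 51]

All cut coordinates (distinct, sorted): [14, 21, 25, 39, 42, 46, 51, 64, 65, 76, 86]

Fragment lengths:
  14→21: 7 bp
  21→25: 4 bp
  25→39: 14 bp
  39→42: 3 bp
  42→46: 4 bp
  46→51: 5 bp
  51→64: 13 bp
  64→65: 1 bp
  65→76: 11 bp
  76→86: 10 bp
  86→14 (wrap): 99-86+14 = 27 bp

[1,3,4,4,5,7,10,11,13,14,27]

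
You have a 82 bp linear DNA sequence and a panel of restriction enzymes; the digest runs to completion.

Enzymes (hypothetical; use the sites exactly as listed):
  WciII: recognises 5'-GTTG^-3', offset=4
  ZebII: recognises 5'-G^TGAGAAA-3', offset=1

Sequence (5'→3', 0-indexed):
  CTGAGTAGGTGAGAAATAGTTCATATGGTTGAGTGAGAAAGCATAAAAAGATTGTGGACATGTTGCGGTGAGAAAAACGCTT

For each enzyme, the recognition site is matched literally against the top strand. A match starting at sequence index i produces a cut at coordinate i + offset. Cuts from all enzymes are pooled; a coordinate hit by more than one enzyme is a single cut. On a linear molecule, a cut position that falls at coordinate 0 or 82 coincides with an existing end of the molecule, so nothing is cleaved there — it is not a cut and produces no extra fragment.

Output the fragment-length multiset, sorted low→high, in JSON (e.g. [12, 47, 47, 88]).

[2,3,9,14,22,32]

Site scan:
  WciII GTTG/4: at [27, 61] ⇒ [31, 65]
  ZebII GTGAGAAA/1: at [8, 32, 67] ⇒ [9, 33, 68]

All cut coordinates (distinct, sorted): [9, 31, 33, 65, 68]

Fragments:
  [0,9): 9 bp
  [9,31): 22 bp
  [31,33): 2 bp
  [33,65): 32 bp
  [65,68): 3 bp
  [68,82): 14 bp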